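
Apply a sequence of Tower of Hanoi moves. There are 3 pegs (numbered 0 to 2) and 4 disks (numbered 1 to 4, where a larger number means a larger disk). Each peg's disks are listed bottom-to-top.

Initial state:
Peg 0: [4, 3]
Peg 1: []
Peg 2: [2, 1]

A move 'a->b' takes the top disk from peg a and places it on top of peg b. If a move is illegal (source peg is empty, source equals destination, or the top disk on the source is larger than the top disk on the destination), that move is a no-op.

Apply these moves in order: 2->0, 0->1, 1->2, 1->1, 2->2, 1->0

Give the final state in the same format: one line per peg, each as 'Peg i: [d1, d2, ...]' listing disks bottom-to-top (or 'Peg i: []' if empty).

Answer: Peg 0: [4, 3]
Peg 1: []
Peg 2: [2, 1]

Derivation:
After move 1 (2->0):
Peg 0: [4, 3, 1]
Peg 1: []
Peg 2: [2]

After move 2 (0->1):
Peg 0: [4, 3]
Peg 1: [1]
Peg 2: [2]

After move 3 (1->2):
Peg 0: [4, 3]
Peg 1: []
Peg 2: [2, 1]

After move 4 (1->1):
Peg 0: [4, 3]
Peg 1: []
Peg 2: [2, 1]

After move 5 (2->2):
Peg 0: [4, 3]
Peg 1: []
Peg 2: [2, 1]

After move 6 (1->0):
Peg 0: [4, 3]
Peg 1: []
Peg 2: [2, 1]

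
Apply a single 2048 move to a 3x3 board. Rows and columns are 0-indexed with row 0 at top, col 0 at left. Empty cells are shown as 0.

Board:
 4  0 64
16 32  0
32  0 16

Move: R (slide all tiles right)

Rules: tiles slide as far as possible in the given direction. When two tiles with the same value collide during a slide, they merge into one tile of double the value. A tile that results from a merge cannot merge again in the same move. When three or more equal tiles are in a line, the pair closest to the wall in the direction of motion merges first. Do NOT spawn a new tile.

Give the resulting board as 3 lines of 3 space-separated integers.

Slide right:
row 0: [4, 0, 64] -> [0, 4, 64]
row 1: [16, 32, 0] -> [0, 16, 32]
row 2: [32, 0, 16] -> [0, 32, 16]

Answer:  0  4 64
 0 16 32
 0 32 16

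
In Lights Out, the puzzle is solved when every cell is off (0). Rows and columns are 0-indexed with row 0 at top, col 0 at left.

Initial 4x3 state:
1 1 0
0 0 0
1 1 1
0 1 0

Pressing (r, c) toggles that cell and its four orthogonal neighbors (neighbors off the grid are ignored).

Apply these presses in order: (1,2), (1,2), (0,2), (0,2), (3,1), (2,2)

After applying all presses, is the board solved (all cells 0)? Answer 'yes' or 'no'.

After press 1 at (1,2):
1 1 1
0 1 1
1 1 0
0 1 0

After press 2 at (1,2):
1 1 0
0 0 0
1 1 1
0 1 0

After press 3 at (0,2):
1 0 1
0 0 1
1 1 1
0 1 0

After press 4 at (0,2):
1 1 0
0 0 0
1 1 1
0 1 0

After press 5 at (3,1):
1 1 0
0 0 0
1 0 1
1 0 1

After press 6 at (2,2):
1 1 0
0 0 1
1 1 0
1 0 0

Lights still on: 6

Answer: no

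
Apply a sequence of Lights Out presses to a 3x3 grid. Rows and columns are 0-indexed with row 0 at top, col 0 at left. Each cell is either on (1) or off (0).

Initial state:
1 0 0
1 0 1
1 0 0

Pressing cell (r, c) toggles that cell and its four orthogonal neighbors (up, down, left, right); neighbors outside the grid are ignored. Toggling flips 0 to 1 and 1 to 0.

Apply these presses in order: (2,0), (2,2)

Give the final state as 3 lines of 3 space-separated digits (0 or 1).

After press 1 at (2,0):
1 0 0
0 0 1
0 1 0

After press 2 at (2,2):
1 0 0
0 0 0
0 0 1

Answer: 1 0 0
0 0 0
0 0 1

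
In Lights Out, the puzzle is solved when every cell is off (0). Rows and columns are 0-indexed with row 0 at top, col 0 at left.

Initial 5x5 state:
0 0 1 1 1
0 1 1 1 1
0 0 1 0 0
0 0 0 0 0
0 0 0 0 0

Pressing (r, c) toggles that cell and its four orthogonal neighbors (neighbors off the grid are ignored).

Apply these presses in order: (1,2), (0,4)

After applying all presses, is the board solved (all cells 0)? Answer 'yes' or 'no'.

After press 1 at (1,2):
0 0 0 1 1
0 0 0 0 1
0 0 0 0 0
0 0 0 0 0
0 0 0 0 0

After press 2 at (0,4):
0 0 0 0 0
0 0 0 0 0
0 0 0 0 0
0 0 0 0 0
0 0 0 0 0

Lights still on: 0

Answer: yes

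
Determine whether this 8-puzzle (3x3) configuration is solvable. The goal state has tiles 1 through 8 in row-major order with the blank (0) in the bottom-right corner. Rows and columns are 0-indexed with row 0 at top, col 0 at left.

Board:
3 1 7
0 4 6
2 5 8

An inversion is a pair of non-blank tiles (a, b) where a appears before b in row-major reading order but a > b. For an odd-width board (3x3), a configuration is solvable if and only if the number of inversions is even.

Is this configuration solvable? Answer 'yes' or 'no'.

Answer: no

Derivation:
Inversions (pairs i<j in row-major order where tile[i] > tile[j] > 0): 9
9 is odd, so the puzzle is not solvable.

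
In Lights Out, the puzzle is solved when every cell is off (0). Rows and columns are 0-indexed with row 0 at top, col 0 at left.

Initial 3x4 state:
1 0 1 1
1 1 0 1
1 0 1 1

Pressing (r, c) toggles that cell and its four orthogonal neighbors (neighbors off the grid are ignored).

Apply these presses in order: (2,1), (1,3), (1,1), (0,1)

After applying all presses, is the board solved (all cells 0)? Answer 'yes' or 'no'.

After press 1 at (2,1):
1 0 1 1
1 0 0 1
0 1 0 1

After press 2 at (1,3):
1 0 1 0
1 0 1 0
0 1 0 0

After press 3 at (1,1):
1 1 1 0
0 1 0 0
0 0 0 0

After press 4 at (0,1):
0 0 0 0
0 0 0 0
0 0 0 0

Lights still on: 0

Answer: yes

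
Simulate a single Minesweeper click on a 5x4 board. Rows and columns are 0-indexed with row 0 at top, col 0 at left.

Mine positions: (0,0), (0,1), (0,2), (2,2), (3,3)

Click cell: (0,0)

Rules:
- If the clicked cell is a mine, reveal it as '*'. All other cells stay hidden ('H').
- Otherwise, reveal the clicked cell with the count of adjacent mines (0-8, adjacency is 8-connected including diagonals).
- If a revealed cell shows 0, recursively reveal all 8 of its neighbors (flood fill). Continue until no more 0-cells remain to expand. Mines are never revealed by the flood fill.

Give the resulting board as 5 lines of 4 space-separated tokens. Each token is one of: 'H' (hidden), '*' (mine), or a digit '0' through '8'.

* H H H
H H H H
H H H H
H H H H
H H H H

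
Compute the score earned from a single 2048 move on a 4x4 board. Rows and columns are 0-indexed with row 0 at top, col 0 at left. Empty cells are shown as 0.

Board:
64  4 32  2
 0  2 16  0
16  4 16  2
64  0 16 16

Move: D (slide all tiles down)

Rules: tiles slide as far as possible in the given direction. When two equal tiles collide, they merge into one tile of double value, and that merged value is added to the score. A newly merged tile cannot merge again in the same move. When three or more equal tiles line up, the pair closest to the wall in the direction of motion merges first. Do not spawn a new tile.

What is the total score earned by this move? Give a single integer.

Slide down:
col 0: [64, 0, 16, 64] -> [0, 64, 16, 64]  score +0 (running 0)
col 1: [4, 2, 4, 0] -> [0, 4, 2, 4]  score +0 (running 0)
col 2: [32, 16, 16, 16] -> [0, 32, 16, 32]  score +32 (running 32)
col 3: [2, 0, 2, 16] -> [0, 0, 4, 16]  score +4 (running 36)
Board after move:
 0  0  0  0
64  4 32  0
16  2 16  4
64  4 32 16

Answer: 36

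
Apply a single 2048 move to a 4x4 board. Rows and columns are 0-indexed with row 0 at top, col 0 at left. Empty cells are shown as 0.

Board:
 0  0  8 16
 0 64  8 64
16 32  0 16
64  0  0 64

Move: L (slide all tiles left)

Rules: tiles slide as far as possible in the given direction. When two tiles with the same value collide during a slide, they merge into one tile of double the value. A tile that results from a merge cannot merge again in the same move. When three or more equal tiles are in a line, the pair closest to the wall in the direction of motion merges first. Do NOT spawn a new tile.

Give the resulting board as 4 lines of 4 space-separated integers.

Answer:   8  16   0   0
 64   8  64   0
 16  32  16   0
128   0   0   0

Derivation:
Slide left:
row 0: [0, 0, 8, 16] -> [8, 16, 0, 0]
row 1: [0, 64, 8, 64] -> [64, 8, 64, 0]
row 2: [16, 32, 0, 16] -> [16, 32, 16, 0]
row 3: [64, 0, 0, 64] -> [128, 0, 0, 0]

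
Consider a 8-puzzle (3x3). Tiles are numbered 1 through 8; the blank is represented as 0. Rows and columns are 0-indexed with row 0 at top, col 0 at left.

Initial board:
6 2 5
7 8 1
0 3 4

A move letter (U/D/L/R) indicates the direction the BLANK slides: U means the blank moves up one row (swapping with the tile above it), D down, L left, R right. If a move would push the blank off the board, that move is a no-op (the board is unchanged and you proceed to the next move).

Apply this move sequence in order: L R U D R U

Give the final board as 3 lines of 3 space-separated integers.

Answer: 6 2 5
7 8 0
3 4 1

Derivation:
After move 1 (L):
6 2 5
7 8 1
0 3 4

After move 2 (R):
6 2 5
7 8 1
3 0 4

After move 3 (U):
6 2 5
7 0 1
3 8 4

After move 4 (D):
6 2 5
7 8 1
3 0 4

After move 5 (R):
6 2 5
7 8 1
3 4 0

After move 6 (U):
6 2 5
7 8 0
3 4 1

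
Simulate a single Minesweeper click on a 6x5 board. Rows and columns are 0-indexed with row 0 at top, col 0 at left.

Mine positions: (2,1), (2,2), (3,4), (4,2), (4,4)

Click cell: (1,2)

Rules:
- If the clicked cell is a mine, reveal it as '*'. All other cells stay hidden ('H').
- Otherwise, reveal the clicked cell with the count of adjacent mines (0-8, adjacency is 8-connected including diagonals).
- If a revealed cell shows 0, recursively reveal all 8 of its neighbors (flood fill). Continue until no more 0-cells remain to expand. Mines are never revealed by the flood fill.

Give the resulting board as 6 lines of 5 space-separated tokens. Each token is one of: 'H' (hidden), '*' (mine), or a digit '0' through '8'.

H H H H H
H H 2 H H
H H H H H
H H H H H
H H H H H
H H H H H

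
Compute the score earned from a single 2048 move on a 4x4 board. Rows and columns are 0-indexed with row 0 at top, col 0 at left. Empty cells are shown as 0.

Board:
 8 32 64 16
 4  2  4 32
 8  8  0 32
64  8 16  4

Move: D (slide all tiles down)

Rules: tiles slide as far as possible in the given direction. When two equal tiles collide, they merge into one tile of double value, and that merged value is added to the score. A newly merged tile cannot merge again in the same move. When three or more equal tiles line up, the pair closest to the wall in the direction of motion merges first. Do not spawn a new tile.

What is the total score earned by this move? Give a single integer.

Answer: 80

Derivation:
Slide down:
col 0: [8, 4, 8, 64] -> [8, 4, 8, 64]  score +0 (running 0)
col 1: [32, 2, 8, 8] -> [0, 32, 2, 16]  score +16 (running 16)
col 2: [64, 4, 0, 16] -> [0, 64, 4, 16]  score +0 (running 16)
col 3: [16, 32, 32, 4] -> [0, 16, 64, 4]  score +64 (running 80)
Board after move:
 8  0  0  0
 4 32 64 16
 8  2  4 64
64 16 16  4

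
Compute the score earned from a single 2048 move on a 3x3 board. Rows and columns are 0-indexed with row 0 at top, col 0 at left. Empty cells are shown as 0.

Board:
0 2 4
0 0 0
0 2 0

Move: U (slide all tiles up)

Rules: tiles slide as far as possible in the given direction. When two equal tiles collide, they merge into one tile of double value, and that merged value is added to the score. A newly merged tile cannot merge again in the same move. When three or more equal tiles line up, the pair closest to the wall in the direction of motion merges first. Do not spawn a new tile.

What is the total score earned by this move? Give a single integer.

Answer: 4

Derivation:
Slide up:
col 0: [0, 0, 0] -> [0, 0, 0]  score +0 (running 0)
col 1: [2, 0, 2] -> [4, 0, 0]  score +4 (running 4)
col 2: [4, 0, 0] -> [4, 0, 0]  score +0 (running 4)
Board after move:
0 4 4
0 0 0
0 0 0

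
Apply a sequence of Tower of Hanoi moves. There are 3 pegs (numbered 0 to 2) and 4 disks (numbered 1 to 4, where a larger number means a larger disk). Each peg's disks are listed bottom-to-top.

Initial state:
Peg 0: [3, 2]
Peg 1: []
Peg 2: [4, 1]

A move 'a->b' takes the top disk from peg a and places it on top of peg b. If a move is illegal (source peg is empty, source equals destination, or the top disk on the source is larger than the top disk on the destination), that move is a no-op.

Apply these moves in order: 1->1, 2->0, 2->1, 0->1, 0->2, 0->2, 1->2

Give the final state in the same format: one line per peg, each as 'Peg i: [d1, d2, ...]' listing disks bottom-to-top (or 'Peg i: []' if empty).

After move 1 (1->1):
Peg 0: [3, 2]
Peg 1: []
Peg 2: [4, 1]

After move 2 (2->0):
Peg 0: [3, 2, 1]
Peg 1: []
Peg 2: [4]

After move 3 (2->1):
Peg 0: [3, 2, 1]
Peg 1: [4]
Peg 2: []

After move 4 (0->1):
Peg 0: [3, 2]
Peg 1: [4, 1]
Peg 2: []

After move 5 (0->2):
Peg 0: [3]
Peg 1: [4, 1]
Peg 2: [2]

After move 6 (0->2):
Peg 0: [3]
Peg 1: [4, 1]
Peg 2: [2]

After move 7 (1->2):
Peg 0: [3]
Peg 1: [4]
Peg 2: [2, 1]

Answer: Peg 0: [3]
Peg 1: [4]
Peg 2: [2, 1]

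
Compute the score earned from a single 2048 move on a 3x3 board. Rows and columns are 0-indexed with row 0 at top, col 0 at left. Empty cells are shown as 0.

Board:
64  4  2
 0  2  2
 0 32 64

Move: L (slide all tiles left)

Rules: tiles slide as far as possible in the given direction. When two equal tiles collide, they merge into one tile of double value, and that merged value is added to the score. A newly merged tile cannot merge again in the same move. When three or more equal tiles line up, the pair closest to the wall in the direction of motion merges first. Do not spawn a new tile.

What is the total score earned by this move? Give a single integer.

Answer: 4

Derivation:
Slide left:
row 0: [64, 4, 2] -> [64, 4, 2]  score +0 (running 0)
row 1: [0, 2, 2] -> [4, 0, 0]  score +4 (running 4)
row 2: [0, 32, 64] -> [32, 64, 0]  score +0 (running 4)
Board after move:
64  4  2
 4  0  0
32 64  0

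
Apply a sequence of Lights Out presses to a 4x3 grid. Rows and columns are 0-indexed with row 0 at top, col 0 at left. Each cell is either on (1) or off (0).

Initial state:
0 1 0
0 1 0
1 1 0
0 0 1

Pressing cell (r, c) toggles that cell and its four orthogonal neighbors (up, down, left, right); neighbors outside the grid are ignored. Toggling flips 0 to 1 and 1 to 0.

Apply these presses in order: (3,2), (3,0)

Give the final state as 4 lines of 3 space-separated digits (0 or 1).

After press 1 at (3,2):
0 1 0
0 1 0
1 1 1
0 1 0

After press 2 at (3,0):
0 1 0
0 1 0
0 1 1
1 0 0

Answer: 0 1 0
0 1 0
0 1 1
1 0 0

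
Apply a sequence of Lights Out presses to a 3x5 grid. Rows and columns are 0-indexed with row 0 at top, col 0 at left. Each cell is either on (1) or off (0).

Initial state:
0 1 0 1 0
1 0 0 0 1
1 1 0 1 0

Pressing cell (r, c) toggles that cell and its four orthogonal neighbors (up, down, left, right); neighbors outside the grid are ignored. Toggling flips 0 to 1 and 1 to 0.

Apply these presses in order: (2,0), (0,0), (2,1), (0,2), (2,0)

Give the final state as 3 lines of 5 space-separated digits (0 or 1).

Answer: 1 1 1 0 0
0 1 1 0 1
0 0 1 1 0

Derivation:
After press 1 at (2,0):
0 1 0 1 0
0 0 0 0 1
0 0 0 1 0

After press 2 at (0,0):
1 0 0 1 0
1 0 0 0 1
0 0 0 1 0

After press 3 at (2,1):
1 0 0 1 0
1 1 0 0 1
1 1 1 1 0

After press 4 at (0,2):
1 1 1 0 0
1 1 1 0 1
1 1 1 1 0

After press 5 at (2,0):
1 1 1 0 0
0 1 1 0 1
0 0 1 1 0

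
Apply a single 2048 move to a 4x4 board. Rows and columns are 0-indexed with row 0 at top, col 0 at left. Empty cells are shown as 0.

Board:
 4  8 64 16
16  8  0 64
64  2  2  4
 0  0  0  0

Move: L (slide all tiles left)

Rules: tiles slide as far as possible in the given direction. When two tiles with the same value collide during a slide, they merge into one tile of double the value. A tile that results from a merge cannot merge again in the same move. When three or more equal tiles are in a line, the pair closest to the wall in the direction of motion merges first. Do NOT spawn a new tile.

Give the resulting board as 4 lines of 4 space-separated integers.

Answer:  4  8 64 16
16  8 64  0
64  4  4  0
 0  0  0  0

Derivation:
Slide left:
row 0: [4, 8, 64, 16] -> [4, 8, 64, 16]
row 1: [16, 8, 0, 64] -> [16, 8, 64, 0]
row 2: [64, 2, 2, 4] -> [64, 4, 4, 0]
row 3: [0, 0, 0, 0] -> [0, 0, 0, 0]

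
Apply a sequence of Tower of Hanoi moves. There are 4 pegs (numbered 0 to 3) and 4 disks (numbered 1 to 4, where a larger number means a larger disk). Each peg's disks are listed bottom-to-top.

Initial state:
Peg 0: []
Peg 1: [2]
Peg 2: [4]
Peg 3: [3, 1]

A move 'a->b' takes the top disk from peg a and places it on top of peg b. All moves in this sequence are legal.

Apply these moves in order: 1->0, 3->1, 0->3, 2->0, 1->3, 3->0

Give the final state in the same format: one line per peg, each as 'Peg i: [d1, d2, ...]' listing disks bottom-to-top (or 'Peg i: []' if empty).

After move 1 (1->0):
Peg 0: [2]
Peg 1: []
Peg 2: [4]
Peg 3: [3, 1]

After move 2 (3->1):
Peg 0: [2]
Peg 1: [1]
Peg 2: [4]
Peg 3: [3]

After move 3 (0->3):
Peg 0: []
Peg 1: [1]
Peg 2: [4]
Peg 3: [3, 2]

After move 4 (2->0):
Peg 0: [4]
Peg 1: [1]
Peg 2: []
Peg 3: [3, 2]

After move 5 (1->3):
Peg 0: [4]
Peg 1: []
Peg 2: []
Peg 3: [3, 2, 1]

After move 6 (3->0):
Peg 0: [4, 1]
Peg 1: []
Peg 2: []
Peg 3: [3, 2]

Answer: Peg 0: [4, 1]
Peg 1: []
Peg 2: []
Peg 3: [3, 2]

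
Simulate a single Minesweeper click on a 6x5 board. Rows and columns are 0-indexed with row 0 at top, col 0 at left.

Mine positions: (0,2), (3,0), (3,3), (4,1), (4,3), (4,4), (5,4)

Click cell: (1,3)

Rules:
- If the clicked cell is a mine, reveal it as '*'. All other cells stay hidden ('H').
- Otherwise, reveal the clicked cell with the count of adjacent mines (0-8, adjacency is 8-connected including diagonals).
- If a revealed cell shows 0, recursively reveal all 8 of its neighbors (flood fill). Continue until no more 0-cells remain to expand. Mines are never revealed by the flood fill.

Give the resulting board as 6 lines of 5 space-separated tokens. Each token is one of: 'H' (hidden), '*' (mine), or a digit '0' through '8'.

H H H H H
H H H 1 H
H H H H H
H H H H H
H H H H H
H H H H H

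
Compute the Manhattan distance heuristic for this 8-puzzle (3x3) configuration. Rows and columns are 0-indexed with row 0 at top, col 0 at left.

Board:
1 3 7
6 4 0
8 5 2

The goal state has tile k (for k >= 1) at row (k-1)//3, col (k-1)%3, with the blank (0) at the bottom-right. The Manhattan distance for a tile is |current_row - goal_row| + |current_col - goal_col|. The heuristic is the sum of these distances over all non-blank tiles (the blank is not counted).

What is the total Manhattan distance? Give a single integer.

Tile 1: (0,0)->(0,0) = 0
Tile 3: (0,1)->(0,2) = 1
Tile 7: (0,2)->(2,0) = 4
Tile 6: (1,0)->(1,2) = 2
Tile 4: (1,1)->(1,0) = 1
Tile 8: (2,0)->(2,1) = 1
Tile 5: (2,1)->(1,1) = 1
Tile 2: (2,2)->(0,1) = 3
Sum: 0 + 1 + 4 + 2 + 1 + 1 + 1 + 3 = 13

Answer: 13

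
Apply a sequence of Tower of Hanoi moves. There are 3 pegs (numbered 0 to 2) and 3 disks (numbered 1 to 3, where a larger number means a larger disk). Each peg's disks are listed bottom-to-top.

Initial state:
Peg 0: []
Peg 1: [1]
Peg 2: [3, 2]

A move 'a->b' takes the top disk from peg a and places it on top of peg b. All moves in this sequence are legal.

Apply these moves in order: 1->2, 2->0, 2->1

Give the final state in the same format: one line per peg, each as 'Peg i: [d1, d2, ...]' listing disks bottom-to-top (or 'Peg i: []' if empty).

After move 1 (1->2):
Peg 0: []
Peg 1: []
Peg 2: [3, 2, 1]

After move 2 (2->0):
Peg 0: [1]
Peg 1: []
Peg 2: [3, 2]

After move 3 (2->1):
Peg 0: [1]
Peg 1: [2]
Peg 2: [3]

Answer: Peg 0: [1]
Peg 1: [2]
Peg 2: [3]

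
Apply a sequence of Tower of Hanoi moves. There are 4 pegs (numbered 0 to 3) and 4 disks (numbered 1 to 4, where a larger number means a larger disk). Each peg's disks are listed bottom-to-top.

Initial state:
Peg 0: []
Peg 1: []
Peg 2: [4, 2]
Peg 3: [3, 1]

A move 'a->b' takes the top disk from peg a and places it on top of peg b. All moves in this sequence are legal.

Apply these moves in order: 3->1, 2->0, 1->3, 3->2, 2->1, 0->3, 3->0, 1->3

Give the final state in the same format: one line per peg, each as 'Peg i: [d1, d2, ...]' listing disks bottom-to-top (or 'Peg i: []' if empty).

Answer: Peg 0: [2]
Peg 1: []
Peg 2: [4]
Peg 3: [3, 1]

Derivation:
After move 1 (3->1):
Peg 0: []
Peg 1: [1]
Peg 2: [4, 2]
Peg 3: [3]

After move 2 (2->0):
Peg 0: [2]
Peg 1: [1]
Peg 2: [4]
Peg 3: [3]

After move 3 (1->3):
Peg 0: [2]
Peg 1: []
Peg 2: [4]
Peg 3: [3, 1]

After move 4 (3->2):
Peg 0: [2]
Peg 1: []
Peg 2: [4, 1]
Peg 3: [3]

After move 5 (2->1):
Peg 0: [2]
Peg 1: [1]
Peg 2: [4]
Peg 3: [3]

After move 6 (0->3):
Peg 0: []
Peg 1: [1]
Peg 2: [4]
Peg 3: [3, 2]

After move 7 (3->0):
Peg 0: [2]
Peg 1: [1]
Peg 2: [4]
Peg 3: [3]

After move 8 (1->3):
Peg 0: [2]
Peg 1: []
Peg 2: [4]
Peg 3: [3, 1]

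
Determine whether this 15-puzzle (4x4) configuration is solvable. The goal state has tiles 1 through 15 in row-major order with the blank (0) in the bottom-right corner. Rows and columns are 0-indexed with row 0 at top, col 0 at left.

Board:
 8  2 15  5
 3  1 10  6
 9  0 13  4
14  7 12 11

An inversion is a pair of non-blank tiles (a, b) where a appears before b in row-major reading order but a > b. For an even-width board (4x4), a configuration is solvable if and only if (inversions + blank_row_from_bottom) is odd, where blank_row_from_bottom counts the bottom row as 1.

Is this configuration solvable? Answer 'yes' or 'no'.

Answer: yes

Derivation:
Inversions: 39
Blank is in row 2 (0-indexed from top), which is row 2 counting from the bottom (bottom = 1).
39 + 2 = 41, which is odd, so the puzzle is solvable.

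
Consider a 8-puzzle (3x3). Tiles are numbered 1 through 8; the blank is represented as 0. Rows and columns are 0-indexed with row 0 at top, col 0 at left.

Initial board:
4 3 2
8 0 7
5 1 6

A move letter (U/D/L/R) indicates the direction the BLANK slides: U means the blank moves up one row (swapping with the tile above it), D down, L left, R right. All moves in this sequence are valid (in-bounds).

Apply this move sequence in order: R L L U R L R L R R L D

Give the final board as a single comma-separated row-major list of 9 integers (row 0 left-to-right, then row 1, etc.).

Answer: 3, 8, 2, 4, 0, 7, 5, 1, 6

Derivation:
After move 1 (R):
4 3 2
8 7 0
5 1 6

After move 2 (L):
4 3 2
8 0 7
5 1 6

After move 3 (L):
4 3 2
0 8 7
5 1 6

After move 4 (U):
0 3 2
4 8 7
5 1 6

After move 5 (R):
3 0 2
4 8 7
5 1 6

After move 6 (L):
0 3 2
4 8 7
5 1 6

After move 7 (R):
3 0 2
4 8 7
5 1 6

After move 8 (L):
0 3 2
4 8 7
5 1 6

After move 9 (R):
3 0 2
4 8 7
5 1 6

After move 10 (R):
3 2 0
4 8 7
5 1 6

After move 11 (L):
3 0 2
4 8 7
5 1 6

After move 12 (D):
3 8 2
4 0 7
5 1 6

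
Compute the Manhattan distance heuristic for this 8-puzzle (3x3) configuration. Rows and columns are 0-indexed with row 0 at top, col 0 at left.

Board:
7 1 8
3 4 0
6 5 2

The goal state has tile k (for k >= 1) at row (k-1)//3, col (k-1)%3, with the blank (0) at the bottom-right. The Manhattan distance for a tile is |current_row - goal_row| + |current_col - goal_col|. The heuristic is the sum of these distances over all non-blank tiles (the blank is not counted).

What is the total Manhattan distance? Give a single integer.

Tile 7: at (0,0), goal (2,0), distance |0-2|+|0-0| = 2
Tile 1: at (0,1), goal (0,0), distance |0-0|+|1-0| = 1
Tile 8: at (0,2), goal (2,1), distance |0-2|+|2-1| = 3
Tile 3: at (1,0), goal (0,2), distance |1-0|+|0-2| = 3
Tile 4: at (1,1), goal (1,0), distance |1-1|+|1-0| = 1
Tile 6: at (2,0), goal (1,2), distance |2-1|+|0-2| = 3
Tile 5: at (2,1), goal (1,1), distance |2-1|+|1-1| = 1
Tile 2: at (2,2), goal (0,1), distance |2-0|+|2-1| = 3
Sum: 2 + 1 + 3 + 3 + 1 + 3 + 1 + 3 = 17

Answer: 17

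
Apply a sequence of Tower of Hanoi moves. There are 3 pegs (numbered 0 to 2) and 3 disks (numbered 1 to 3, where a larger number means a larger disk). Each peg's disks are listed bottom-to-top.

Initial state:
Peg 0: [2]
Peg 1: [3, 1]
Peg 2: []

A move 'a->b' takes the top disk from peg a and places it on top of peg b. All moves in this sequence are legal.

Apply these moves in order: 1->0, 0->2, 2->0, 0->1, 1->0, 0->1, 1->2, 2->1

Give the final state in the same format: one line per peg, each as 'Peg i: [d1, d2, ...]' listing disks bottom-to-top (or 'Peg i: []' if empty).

After move 1 (1->0):
Peg 0: [2, 1]
Peg 1: [3]
Peg 2: []

After move 2 (0->2):
Peg 0: [2]
Peg 1: [3]
Peg 2: [1]

After move 3 (2->0):
Peg 0: [2, 1]
Peg 1: [3]
Peg 2: []

After move 4 (0->1):
Peg 0: [2]
Peg 1: [3, 1]
Peg 2: []

After move 5 (1->0):
Peg 0: [2, 1]
Peg 1: [3]
Peg 2: []

After move 6 (0->1):
Peg 0: [2]
Peg 1: [3, 1]
Peg 2: []

After move 7 (1->2):
Peg 0: [2]
Peg 1: [3]
Peg 2: [1]

After move 8 (2->1):
Peg 0: [2]
Peg 1: [3, 1]
Peg 2: []

Answer: Peg 0: [2]
Peg 1: [3, 1]
Peg 2: []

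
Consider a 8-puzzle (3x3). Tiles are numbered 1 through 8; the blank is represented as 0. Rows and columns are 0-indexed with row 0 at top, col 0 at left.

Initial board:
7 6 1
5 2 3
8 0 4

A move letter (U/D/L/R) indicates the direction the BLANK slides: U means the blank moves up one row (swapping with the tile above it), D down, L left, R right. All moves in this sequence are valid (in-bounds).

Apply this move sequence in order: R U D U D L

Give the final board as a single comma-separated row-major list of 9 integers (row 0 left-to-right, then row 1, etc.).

Answer: 7, 6, 1, 5, 2, 3, 8, 0, 4

Derivation:
After move 1 (R):
7 6 1
5 2 3
8 4 0

After move 2 (U):
7 6 1
5 2 0
8 4 3

After move 3 (D):
7 6 1
5 2 3
8 4 0

After move 4 (U):
7 6 1
5 2 0
8 4 3

After move 5 (D):
7 6 1
5 2 3
8 4 0

After move 6 (L):
7 6 1
5 2 3
8 0 4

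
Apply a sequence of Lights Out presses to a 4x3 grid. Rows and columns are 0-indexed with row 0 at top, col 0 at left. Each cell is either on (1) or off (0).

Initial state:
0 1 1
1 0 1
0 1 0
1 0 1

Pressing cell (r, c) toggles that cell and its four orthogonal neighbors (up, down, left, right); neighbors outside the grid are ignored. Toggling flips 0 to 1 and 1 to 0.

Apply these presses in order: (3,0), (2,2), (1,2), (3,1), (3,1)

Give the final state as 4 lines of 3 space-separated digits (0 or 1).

After press 1 at (3,0):
0 1 1
1 0 1
1 1 0
0 1 1

After press 2 at (2,2):
0 1 1
1 0 0
1 0 1
0 1 0

After press 3 at (1,2):
0 1 0
1 1 1
1 0 0
0 1 0

After press 4 at (3,1):
0 1 0
1 1 1
1 1 0
1 0 1

After press 5 at (3,1):
0 1 0
1 1 1
1 0 0
0 1 0

Answer: 0 1 0
1 1 1
1 0 0
0 1 0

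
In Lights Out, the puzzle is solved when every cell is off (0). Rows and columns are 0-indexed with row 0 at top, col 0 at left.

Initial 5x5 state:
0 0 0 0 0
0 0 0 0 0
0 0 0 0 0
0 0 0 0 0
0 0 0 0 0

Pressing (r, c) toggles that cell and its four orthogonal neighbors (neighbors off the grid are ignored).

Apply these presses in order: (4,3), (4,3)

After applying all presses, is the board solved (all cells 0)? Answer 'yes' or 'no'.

Answer: yes

Derivation:
After press 1 at (4,3):
0 0 0 0 0
0 0 0 0 0
0 0 0 0 0
0 0 0 1 0
0 0 1 1 1

After press 2 at (4,3):
0 0 0 0 0
0 0 0 0 0
0 0 0 0 0
0 0 0 0 0
0 0 0 0 0

Lights still on: 0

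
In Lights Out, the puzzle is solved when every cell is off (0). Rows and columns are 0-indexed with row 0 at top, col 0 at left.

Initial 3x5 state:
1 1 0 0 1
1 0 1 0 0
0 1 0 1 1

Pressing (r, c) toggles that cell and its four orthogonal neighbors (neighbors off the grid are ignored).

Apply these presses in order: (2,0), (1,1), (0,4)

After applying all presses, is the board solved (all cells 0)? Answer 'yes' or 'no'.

After press 1 at (2,0):
1 1 0 0 1
0 0 1 0 0
1 0 0 1 1

After press 2 at (1,1):
1 0 0 0 1
1 1 0 0 0
1 1 0 1 1

After press 3 at (0,4):
1 0 0 1 0
1 1 0 0 1
1 1 0 1 1

Lights still on: 9

Answer: no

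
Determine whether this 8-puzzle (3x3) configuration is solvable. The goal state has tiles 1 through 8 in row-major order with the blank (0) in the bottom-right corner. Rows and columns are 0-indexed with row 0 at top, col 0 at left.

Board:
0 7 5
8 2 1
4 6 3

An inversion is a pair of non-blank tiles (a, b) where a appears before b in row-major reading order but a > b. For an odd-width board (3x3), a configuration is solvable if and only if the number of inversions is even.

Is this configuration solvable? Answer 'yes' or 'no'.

Answer: yes

Derivation:
Inversions (pairs i<j in row-major order where tile[i] > tile[j] > 0): 18
18 is even, so the puzzle is solvable.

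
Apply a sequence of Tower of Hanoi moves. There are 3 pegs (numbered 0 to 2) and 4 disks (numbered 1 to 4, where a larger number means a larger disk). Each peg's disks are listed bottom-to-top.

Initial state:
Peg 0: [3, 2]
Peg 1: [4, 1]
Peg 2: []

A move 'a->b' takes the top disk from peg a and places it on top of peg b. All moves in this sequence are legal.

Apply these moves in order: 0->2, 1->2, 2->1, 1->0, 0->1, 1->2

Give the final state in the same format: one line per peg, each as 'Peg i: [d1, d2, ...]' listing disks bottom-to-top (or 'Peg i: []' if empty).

After move 1 (0->2):
Peg 0: [3]
Peg 1: [4, 1]
Peg 2: [2]

After move 2 (1->2):
Peg 0: [3]
Peg 1: [4]
Peg 2: [2, 1]

After move 3 (2->1):
Peg 0: [3]
Peg 1: [4, 1]
Peg 2: [2]

After move 4 (1->0):
Peg 0: [3, 1]
Peg 1: [4]
Peg 2: [2]

After move 5 (0->1):
Peg 0: [3]
Peg 1: [4, 1]
Peg 2: [2]

After move 6 (1->2):
Peg 0: [3]
Peg 1: [4]
Peg 2: [2, 1]

Answer: Peg 0: [3]
Peg 1: [4]
Peg 2: [2, 1]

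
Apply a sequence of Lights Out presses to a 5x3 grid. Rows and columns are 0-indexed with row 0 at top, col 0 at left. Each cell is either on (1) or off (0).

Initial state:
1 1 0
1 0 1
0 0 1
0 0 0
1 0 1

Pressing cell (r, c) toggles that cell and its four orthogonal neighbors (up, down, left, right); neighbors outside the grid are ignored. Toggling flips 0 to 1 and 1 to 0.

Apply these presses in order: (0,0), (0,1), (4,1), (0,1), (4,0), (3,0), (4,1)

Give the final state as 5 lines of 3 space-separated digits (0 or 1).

Answer: 0 0 0
0 0 1
1 0 1
0 1 0
1 1 1

Derivation:
After press 1 at (0,0):
0 0 0
0 0 1
0 0 1
0 0 0
1 0 1

After press 2 at (0,1):
1 1 1
0 1 1
0 0 1
0 0 0
1 0 1

After press 3 at (4,1):
1 1 1
0 1 1
0 0 1
0 1 0
0 1 0

After press 4 at (0,1):
0 0 0
0 0 1
0 0 1
0 1 0
0 1 0

After press 5 at (4,0):
0 0 0
0 0 1
0 0 1
1 1 0
1 0 0

After press 6 at (3,0):
0 0 0
0 0 1
1 0 1
0 0 0
0 0 0

After press 7 at (4,1):
0 0 0
0 0 1
1 0 1
0 1 0
1 1 1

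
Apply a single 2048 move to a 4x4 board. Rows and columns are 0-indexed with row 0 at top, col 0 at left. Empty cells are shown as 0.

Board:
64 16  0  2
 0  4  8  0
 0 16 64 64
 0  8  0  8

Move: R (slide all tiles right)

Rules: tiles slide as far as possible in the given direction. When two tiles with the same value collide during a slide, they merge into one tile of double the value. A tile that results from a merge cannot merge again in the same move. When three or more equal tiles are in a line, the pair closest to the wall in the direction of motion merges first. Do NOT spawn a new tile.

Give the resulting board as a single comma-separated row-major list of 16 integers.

Slide right:
row 0: [64, 16, 0, 2] -> [0, 64, 16, 2]
row 1: [0, 4, 8, 0] -> [0, 0, 4, 8]
row 2: [0, 16, 64, 64] -> [0, 0, 16, 128]
row 3: [0, 8, 0, 8] -> [0, 0, 0, 16]

Answer: 0, 64, 16, 2, 0, 0, 4, 8, 0, 0, 16, 128, 0, 0, 0, 16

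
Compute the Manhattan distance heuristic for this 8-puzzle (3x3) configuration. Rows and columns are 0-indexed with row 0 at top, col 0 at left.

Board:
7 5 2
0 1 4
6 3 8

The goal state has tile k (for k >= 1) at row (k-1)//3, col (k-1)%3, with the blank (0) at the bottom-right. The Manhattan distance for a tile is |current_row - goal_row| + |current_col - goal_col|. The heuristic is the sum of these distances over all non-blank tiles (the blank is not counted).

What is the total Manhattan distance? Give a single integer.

Answer: 15

Derivation:
Tile 7: at (0,0), goal (2,0), distance |0-2|+|0-0| = 2
Tile 5: at (0,1), goal (1,1), distance |0-1|+|1-1| = 1
Tile 2: at (0,2), goal (0,1), distance |0-0|+|2-1| = 1
Tile 1: at (1,1), goal (0,0), distance |1-0|+|1-0| = 2
Tile 4: at (1,2), goal (1,0), distance |1-1|+|2-0| = 2
Tile 6: at (2,0), goal (1,2), distance |2-1|+|0-2| = 3
Tile 3: at (2,1), goal (0,2), distance |2-0|+|1-2| = 3
Tile 8: at (2,2), goal (2,1), distance |2-2|+|2-1| = 1
Sum: 2 + 1 + 1 + 2 + 2 + 3 + 3 + 1 = 15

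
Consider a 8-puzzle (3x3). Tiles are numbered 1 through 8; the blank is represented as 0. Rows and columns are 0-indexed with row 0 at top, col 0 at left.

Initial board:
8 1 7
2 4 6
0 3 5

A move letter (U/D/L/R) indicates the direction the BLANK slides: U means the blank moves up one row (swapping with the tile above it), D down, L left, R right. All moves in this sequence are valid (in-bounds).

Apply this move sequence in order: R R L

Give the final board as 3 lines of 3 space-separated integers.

Answer: 8 1 7
2 4 6
3 0 5

Derivation:
After move 1 (R):
8 1 7
2 4 6
3 0 5

After move 2 (R):
8 1 7
2 4 6
3 5 0

After move 3 (L):
8 1 7
2 4 6
3 0 5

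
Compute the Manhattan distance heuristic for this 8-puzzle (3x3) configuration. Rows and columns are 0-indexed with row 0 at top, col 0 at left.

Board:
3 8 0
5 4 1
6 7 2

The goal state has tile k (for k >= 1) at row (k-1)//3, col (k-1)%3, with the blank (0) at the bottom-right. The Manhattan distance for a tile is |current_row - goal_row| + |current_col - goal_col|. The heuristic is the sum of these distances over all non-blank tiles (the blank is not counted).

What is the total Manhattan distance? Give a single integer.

Tile 3: (0,0)->(0,2) = 2
Tile 8: (0,1)->(2,1) = 2
Tile 5: (1,0)->(1,1) = 1
Tile 4: (1,1)->(1,0) = 1
Tile 1: (1,2)->(0,0) = 3
Tile 6: (2,0)->(1,2) = 3
Tile 7: (2,1)->(2,0) = 1
Tile 2: (2,2)->(0,1) = 3
Sum: 2 + 2 + 1 + 1 + 3 + 3 + 1 + 3 = 16

Answer: 16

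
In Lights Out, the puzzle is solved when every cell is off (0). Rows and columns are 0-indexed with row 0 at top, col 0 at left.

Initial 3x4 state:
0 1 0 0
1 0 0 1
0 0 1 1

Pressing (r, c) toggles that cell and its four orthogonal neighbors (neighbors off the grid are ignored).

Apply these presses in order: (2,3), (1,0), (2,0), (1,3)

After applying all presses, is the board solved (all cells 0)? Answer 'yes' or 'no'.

After press 1 at (2,3):
0 1 0 0
1 0 0 0
0 0 0 0

After press 2 at (1,0):
1 1 0 0
0 1 0 0
1 0 0 0

After press 3 at (2,0):
1 1 0 0
1 1 0 0
0 1 0 0

After press 4 at (1,3):
1 1 0 1
1 1 1 1
0 1 0 1

Lights still on: 9

Answer: no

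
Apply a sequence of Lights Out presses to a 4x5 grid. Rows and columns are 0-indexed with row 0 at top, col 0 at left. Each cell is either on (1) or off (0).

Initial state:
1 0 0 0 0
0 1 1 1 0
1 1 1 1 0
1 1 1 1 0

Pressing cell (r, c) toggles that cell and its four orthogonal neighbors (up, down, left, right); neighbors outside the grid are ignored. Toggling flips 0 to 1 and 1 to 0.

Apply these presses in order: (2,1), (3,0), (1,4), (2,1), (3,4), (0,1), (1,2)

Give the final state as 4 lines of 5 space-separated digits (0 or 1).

After press 1 at (2,1):
1 0 0 0 0
0 0 1 1 0
0 0 0 1 0
1 0 1 1 0

After press 2 at (3,0):
1 0 0 0 0
0 0 1 1 0
1 0 0 1 0
0 1 1 1 0

After press 3 at (1,4):
1 0 0 0 1
0 0 1 0 1
1 0 0 1 1
0 1 1 1 0

After press 4 at (2,1):
1 0 0 0 1
0 1 1 0 1
0 1 1 1 1
0 0 1 1 0

After press 5 at (3,4):
1 0 0 0 1
0 1 1 0 1
0 1 1 1 0
0 0 1 0 1

After press 6 at (0,1):
0 1 1 0 1
0 0 1 0 1
0 1 1 1 0
0 0 1 0 1

After press 7 at (1,2):
0 1 0 0 1
0 1 0 1 1
0 1 0 1 0
0 0 1 0 1

Answer: 0 1 0 0 1
0 1 0 1 1
0 1 0 1 0
0 0 1 0 1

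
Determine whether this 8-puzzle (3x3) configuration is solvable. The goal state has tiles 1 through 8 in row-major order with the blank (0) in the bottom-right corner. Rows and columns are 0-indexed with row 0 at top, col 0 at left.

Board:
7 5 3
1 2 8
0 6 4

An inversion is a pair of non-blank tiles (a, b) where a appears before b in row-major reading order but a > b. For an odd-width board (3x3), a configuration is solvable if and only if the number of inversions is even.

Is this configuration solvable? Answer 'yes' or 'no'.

Answer: no

Derivation:
Inversions (pairs i<j in row-major order where tile[i] > tile[j] > 0): 15
15 is odd, so the puzzle is not solvable.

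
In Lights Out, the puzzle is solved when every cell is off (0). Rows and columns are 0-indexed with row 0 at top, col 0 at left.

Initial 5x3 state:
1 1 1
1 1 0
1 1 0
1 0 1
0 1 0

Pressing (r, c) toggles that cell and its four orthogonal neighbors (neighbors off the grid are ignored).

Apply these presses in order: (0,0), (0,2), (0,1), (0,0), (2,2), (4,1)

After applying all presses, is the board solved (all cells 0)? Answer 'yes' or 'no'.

After press 1 at (0,0):
0 0 1
0 1 0
1 1 0
1 0 1
0 1 0

After press 2 at (0,2):
0 1 0
0 1 1
1 1 0
1 0 1
0 1 0

After press 3 at (0,1):
1 0 1
0 0 1
1 1 0
1 0 1
0 1 0

After press 4 at (0,0):
0 1 1
1 0 1
1 1 0
1 0 1
0 1 0

After press 5 at (2,2):
0 1 1
1 0 0
1 0 1
1 0 0
0 1 0

After press 6 at (4,1):
0 1 1
1 0 0
1 0 1
1 1 0
1 0 1

Lights still on: 9

Answer: no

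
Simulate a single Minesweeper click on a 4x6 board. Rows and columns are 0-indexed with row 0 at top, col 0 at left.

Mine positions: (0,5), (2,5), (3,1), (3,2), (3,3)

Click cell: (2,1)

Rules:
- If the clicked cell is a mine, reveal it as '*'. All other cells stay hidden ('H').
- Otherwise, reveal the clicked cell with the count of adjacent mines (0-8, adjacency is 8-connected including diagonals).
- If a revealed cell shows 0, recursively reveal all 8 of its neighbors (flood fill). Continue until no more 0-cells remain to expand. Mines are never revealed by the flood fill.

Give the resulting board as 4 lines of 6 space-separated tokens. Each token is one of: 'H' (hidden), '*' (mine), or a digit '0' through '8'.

H H H H H H
H H H H H H
H 2 H H H H
H H H H H H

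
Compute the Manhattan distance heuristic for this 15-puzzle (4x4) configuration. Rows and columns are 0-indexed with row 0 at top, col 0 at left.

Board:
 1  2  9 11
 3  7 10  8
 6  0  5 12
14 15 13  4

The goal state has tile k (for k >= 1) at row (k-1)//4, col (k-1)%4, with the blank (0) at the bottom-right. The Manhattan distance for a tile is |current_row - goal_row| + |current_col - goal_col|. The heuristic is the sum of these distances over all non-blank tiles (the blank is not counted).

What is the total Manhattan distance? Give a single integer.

Tile 1: at (0,0), goal (0,0), distance |0-0|+|0-0| = 0
Tile 2: at (0,1), goal (0,1), distance |0-0|+|1-1| = 0
Tile 9: at (0,2), goal (2,0), distance |0-2|+|2-0| = 4
Tile 11: at (0,3), goal (2,2), distance |0-2|+|3-2| = 3
Tile 3: at (1,0), goal (0,2), distance |1-0|+|0-2| = 3
Tile 7: at (1,1), goal (1,2), distance |1-1|+|1-2| = 1
Tile 10: at (1,2), goal (2,1), distance |1-2|+|2-1| = 2
Tile 8: at (1,3), goal (1,3), distance |1-1|+|3-3| = 0
Tile 6: at (2,0), goal (1,1), distance |2-1|+|0-1| = 2
Tile 5: at (2,2), goal (1,0), distance |2-1|+|2-0| = 3
Tile 12: at (2,3), goal (2,3), distance |2-2|+|3-3| = 0
Tile 14: at (3,0), goal (3,1), distance |3-3|+|0-1| = 1
Tile 15: at (3,1), goal (3,2), distance |3-3|+|1-2| = 1
Tile 13: at (3,2), goal (3,0), distance |3-3|+|2-0| = 2
Tile 4: at (3,3), goal (0,3), distance |3-0|+|3-3| = 3
Sum: 0 + 0 + 4 + 3 + 3 + 1 + 2 + 0 + 2 + 3 + 0 + 1 + 1 + 2 + 3 = 25

Answer: 25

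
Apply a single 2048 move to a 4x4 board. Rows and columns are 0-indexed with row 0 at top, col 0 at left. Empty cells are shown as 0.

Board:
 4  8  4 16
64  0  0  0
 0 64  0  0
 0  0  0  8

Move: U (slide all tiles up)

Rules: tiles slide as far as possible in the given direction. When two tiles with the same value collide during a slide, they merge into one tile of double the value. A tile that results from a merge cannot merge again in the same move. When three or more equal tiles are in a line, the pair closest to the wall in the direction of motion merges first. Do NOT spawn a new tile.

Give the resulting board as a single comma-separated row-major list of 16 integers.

Answer: 4, 8, 4, 16, 64, 64, 0, 8, 0, 0, 0, 0, 0, 0, 0, 0

Derivation:
Slide up:
col 0: [4, 64, 0, 0] -> [4, 64, 0, 0]
col 1: [8, 0, 64, 0] -> [8, 64, 0, 0]
col 2: [4, 0, 0, 0] -> [4, 0, 0, 0]
col 3: [16, 0, 0, 8] -> [16, 8, 0, 0]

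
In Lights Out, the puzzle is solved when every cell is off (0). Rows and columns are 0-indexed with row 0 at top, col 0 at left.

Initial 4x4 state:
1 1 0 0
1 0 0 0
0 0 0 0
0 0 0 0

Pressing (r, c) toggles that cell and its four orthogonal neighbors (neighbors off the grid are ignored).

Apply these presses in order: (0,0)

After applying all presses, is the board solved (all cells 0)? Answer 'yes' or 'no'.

After press 1 at (0,0):
0 0 0 0
0 0 0 0
0 0 0 0
0 0 0 0

Lights still on: 0

Answer: yes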